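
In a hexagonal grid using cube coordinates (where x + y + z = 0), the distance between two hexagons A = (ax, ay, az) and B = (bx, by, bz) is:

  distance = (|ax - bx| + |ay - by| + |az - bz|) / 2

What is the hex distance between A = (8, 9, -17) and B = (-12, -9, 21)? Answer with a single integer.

|ax - bx| = |8 - (-12)| = 20
|ay - by| = |9 - (-9)| = 18
|az - bz| = |-17 - 21| = 38
distance = (20 + 18 + 38) / 2 = 76 / 2 = 38

Answer: 38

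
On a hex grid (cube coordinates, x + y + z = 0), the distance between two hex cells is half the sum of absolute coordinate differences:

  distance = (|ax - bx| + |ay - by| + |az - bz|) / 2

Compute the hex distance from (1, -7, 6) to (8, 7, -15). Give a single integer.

Answer: 21

Derivation:
|ax - bx| = |1 - 8| = 7
|ay - by| = |-7 - 7| = 14
|az - bz| = |6 - (-15)| = 21
distance = (7 + 14 + 21) / 2 = 42 / 2 = 21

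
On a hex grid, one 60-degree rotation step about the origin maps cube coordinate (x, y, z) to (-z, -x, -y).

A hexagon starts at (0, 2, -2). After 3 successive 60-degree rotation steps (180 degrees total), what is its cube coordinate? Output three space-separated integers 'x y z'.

Start: (0, 2, -2)
Step 1: (0, 2, -2) -> (-(-2), -(0), -(2)) = (2, 0, -2)
Step 2: (2, 0, -2) -> (-(-2), -(2), -(0)) = (2, -2, 0)
Step 3: (2, -2, 0) -> (-(0), -(2), -(-2)) = (0, -2, 2)

Answer: 0 -2 2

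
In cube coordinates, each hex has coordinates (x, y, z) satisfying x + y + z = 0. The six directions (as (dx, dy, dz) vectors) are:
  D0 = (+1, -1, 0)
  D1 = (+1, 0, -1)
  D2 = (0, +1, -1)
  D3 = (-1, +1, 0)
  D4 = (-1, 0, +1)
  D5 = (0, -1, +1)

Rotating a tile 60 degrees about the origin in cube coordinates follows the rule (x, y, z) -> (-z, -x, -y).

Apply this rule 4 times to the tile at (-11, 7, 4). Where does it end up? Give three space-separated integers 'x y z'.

Answer: 4 -11 7

Derivation:
Start: (-11, 7, 4)
Step 1: (-11, 7, 4) -> (-(4), -(-11), -(7)) = (-4, 11, -7)
Step 2: (-4, 11, -7) -> (-(-7), -(-4), -(11)) = (7, 4, -11)
Step 3: (7, 4, -11) -> (-(-11), -(7), -(4)) = (11, -7, -4)
Step 4: (11, -7, -4) -> (-(-4), -(11), -(-7)) = (4, -11, 7)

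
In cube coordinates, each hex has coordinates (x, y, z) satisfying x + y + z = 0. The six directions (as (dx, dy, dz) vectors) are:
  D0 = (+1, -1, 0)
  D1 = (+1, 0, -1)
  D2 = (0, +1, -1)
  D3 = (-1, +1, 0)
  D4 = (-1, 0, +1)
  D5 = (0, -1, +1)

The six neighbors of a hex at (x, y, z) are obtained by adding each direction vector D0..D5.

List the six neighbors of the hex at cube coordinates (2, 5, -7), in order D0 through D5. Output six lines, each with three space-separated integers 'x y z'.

Answer: 3 4 -7
3 5 -8
2 6 -8
1 6 -7
1 5 -6
2 4 -6

Derivation:
Center: (2, 5, -7). Add each direction:
  D0: (2, 5, -7) + (1, -1, 0) = (3, 4, -7)
  D1: (2, 5, -7) + (1, 0, -1) = (3, 5, -8)
  D2: (2, 5, -7) + (0, 1, -1) = (2, 6, -8)
  D3: (2, 5, -7) + (-1, 1, 0) = (1, 6, -7)
  D4: (2, 5, -7) + (-1, 0, 1) = (1, 5, -6)
  D5: (2, 5, -7) + (0, -1, 1) = (2, 4, -6)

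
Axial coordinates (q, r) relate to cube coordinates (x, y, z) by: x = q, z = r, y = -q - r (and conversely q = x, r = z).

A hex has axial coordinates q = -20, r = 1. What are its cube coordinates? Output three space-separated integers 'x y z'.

x = q = -20
z = r = 1
y = -x - z = -(-20) - (1) = 19

Answer: -20 19 1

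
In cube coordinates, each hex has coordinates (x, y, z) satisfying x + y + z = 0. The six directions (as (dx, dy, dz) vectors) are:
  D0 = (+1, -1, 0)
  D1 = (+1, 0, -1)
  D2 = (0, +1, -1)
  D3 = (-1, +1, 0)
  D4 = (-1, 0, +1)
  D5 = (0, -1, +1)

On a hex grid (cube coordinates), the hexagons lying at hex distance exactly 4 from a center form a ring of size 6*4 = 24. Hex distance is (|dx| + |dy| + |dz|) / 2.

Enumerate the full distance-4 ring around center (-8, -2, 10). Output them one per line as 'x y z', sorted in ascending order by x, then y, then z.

Answer: -12 -2 14
-12 -1 13
-12 0 12
-12 1 11
-12 2 10
-11 -3 14
-11 2 9
-10 -4 14
-10 2 8
-9 -5 14
-9 2 7
-8 -6 14
-8 2 6
-7 -6 13
-7 1 6
-6 -6 12
-6 0 6
-5 -6 11
-5 -1 6
-4 -6 10
-4 -5 9
-4 -4 8
-4 -3 7
-4 -2 6

Derivation:
Walk ring at distance 4 from (-8, -2, 10):
Start at center + D4*4 = (-12, -2, 14)
  hex 0: (-12, -2, 14)
  hex 1: (-11, -3, 14)
  hex 2: (-10, -4, 14)
  hex 3: (-9, -5, 14)
  hex 4: (-8, -6, 14)
  hex 5: (-7, -6, 13)
  hex 6: (-6, -6, 12)
  hex 7: (-5, -6, 11)
  hex 8: (-4, -6, 10)
  hex 9: (-4, -5, 9)
  hex 10: (-4, -4, 8)
  hex 11: (-4, -3, 7)
  hex 12: (-4, -2, 6)
  hex 13: (-5, -1, 6)
  hex 14: (-6, 0, 6)
  hex 15: (-7, 1, 6)
  hex 16: (-8, 2, 6)
  hex 17: (-9, 2, 7)
  hex 18: (-10, 2, 8)
  hex 19: (-11, 2, 9)
  hex 20: (-12, 2, 10)
  hex 21: (-12, 1, 11)
  hex 22: (-12, 0, 12)
  hex 23: (-12, -1, 13)
Sorted: 24 hexes.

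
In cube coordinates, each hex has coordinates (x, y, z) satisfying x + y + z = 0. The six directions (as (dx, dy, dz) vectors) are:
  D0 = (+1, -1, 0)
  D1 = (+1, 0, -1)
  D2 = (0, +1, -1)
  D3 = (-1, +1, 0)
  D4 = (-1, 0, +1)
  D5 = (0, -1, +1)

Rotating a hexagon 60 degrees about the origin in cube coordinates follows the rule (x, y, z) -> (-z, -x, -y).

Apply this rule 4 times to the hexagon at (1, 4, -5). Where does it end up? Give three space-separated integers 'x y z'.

Start: (1, 4, -5)
Step 1: (1, 4, -5) -> (-(-5), -(1), -(4)) = (5, -1, -4)
Step 2: (5, -1, -4) -> (-(-4), -(5), -(-1)) = (4, -5, 1)
Step 3: (4, -5, 1) -> (-(1), -(4), -(-5)) = (-1, -4, 5)
Step 4: (-1, -4, 5) -> (-(5), -(-1), -(-4)) = (-5, 1, 4)

Answer: -5 1 4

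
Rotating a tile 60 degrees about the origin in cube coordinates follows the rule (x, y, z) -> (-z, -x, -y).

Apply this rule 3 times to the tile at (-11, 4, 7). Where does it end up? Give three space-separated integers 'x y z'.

Answer: 11 -4 -7

Derivation:
Start: (-11, 4, 7)
Step 1: (-11, 4, 7) -> (-(7), -(-11), -(4)) = (-7, 11, -4)
Step 2: (-7, 11, -4) -> (-(-4), -(-7), -(11)) = (4, 7, -11)
Step 3: (4, 7, -11) -> (-(-11), -(4), -(7)) = (11, -4, -7)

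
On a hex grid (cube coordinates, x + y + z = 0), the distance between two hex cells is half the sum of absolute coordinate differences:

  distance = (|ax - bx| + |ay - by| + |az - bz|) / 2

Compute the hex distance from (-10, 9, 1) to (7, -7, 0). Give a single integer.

Answer: 17

Derivation:
|ax - bx| = |-10 - 7| = 17
|ay - by| = |9 - (-7)| = 16
|az - bz| = |1 - 0| = 1
distance = (17 + 16 + 1) / 2 = 34 / 2 = 17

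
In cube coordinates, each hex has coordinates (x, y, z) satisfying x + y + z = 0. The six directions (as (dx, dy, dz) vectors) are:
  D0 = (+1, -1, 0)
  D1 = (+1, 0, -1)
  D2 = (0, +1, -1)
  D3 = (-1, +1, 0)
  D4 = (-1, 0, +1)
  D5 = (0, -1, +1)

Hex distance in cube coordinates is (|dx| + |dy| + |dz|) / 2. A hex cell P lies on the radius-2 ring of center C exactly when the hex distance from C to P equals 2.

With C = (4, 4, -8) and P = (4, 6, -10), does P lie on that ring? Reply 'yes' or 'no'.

Answer: yes

Derivation:
|px - cx| = |4 - 4| = 0
|py - cy| = |6 - 4| = 2
|pz - cz| = |-10 - (-8)| = 2
distance = (0+2+2)/2 = 4/2 = 2
radius = 2; distance == radius -> yes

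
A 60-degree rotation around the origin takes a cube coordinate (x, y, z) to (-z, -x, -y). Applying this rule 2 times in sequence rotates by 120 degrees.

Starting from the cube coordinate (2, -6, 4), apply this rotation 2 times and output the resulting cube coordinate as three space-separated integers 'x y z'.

Start: (2, -6, 4)
Step 1: (2, -6, 4) -> (-(4), -(2), -(-6)) = (-4, -2, 6)
Step 2: (-4, -2, 6) -> (-(6), -(-4), -(-2)) = (-6, 4, 2)

Answer: -6 4 2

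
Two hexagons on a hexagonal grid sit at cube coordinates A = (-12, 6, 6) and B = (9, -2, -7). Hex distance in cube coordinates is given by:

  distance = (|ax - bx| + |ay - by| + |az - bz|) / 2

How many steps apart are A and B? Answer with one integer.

|ax - bx| = |-12 - 9| = 21
|ay - by| = |6 - (-2)| = 8
|az - bz| = |6 - (-7)| = 13
distance = (21 + 8 + 13) / 2 = 42 / 2 = 21

Answer: 21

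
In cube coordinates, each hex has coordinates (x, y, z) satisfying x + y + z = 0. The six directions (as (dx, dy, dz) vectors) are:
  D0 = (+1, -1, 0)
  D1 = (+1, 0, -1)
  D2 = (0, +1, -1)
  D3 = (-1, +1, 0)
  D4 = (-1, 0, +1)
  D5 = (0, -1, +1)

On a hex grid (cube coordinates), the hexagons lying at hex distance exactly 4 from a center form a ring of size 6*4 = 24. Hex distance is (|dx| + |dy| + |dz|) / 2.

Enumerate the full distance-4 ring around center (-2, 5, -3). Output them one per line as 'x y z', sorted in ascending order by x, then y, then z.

Answer: -6 5 1
-6 6 0
-6 7 -1
-6 8 -2
-6 9 -3
-5 4 1
-5 9 -4
-4 3 1
-4 9 -5
-3 2 1
-3 9 -6
-2 1 1
-2 9 -7
-1 1 0
-1 8 -7
0 1 -1
0 7 -7
1 1 -2
1 6 -7
2 1 -3
2 2 -4
2 3 -5
2 4 -6
2 5 -7

Derivation:
Walk ring at distance 4 from (-2, 5, -3):
Start at center + D4*4 = (-6, 5, 1)
  hex 0: (-6, 5, 1)
  hex 1: (-5, 4, 1)
  hex 2: (-4, 3, 1)
  hex 3: (-3, 2, 1)
  hex 4: (-2, 1, 1)
  hex 5: (-1, 1, 0)
  hex 6: (0, 1, -1)
  hex 7: (1, 1, -2)
  hex 8: (2, 1, -3)
  hex 9: (2, 2, -4)
  hex 10: (2, 3, -5)
  hex 11: (2, 4, -6)
  hex 12: (2, 5, -7)
  hex 13: (1, 6, -7)
  hex 14: (0, 7, -7)
  hex 15: (-1, 8, -7)
  hex 16: (-2, 9, -7)
  hex 17: (-3, 9, -6)
  hex 18: (-4, 9, -5)
  hex 19: (-5, 9, -4)
  hex 20: (-6, 9, -3)
  hex 21: (-6, 8, -2)
  hex 22: (-6, 7, -1)
  hex 23: (-6, 6, 0)
Sorted: 24 hexes.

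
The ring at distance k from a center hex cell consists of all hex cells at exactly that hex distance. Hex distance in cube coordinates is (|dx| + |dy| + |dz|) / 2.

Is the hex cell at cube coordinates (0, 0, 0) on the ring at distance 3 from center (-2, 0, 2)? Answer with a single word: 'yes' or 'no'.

Answer: no

Derivation:
|px - cx| = |0 - (-2)| = 2
|py - cy| = |0 - 0| = 0
|pz - cz| = |0 - 2| = 2
distance = (2+0+2)/2 = 4/2 = 2
radius = 3; distance != radius -> no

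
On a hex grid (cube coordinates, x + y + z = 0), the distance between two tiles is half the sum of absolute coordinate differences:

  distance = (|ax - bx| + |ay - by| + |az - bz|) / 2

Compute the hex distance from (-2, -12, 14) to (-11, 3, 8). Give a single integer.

Answer: 15

Derivation:
|ax - bx| = |-2 - (-11)| = 9
|ay - by| = |-12 - 3| = 15
|az - bz| = |14 - 8| = 6
distance = (9 + 15 + 6) / 2 = 30 / 2 = 15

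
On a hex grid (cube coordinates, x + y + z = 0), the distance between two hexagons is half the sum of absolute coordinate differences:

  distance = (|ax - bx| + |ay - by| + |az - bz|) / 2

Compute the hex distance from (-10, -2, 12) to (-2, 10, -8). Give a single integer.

Answer: 20

Derivation:
|ax - bx| = |-10 - (-2)| = 8
|ay - by| = |-2 - 10| = 12
|az - bz| = |12 - (-8)| = 20
distance = (8 + 12 + 20) / 2 = 40 / 2 = 20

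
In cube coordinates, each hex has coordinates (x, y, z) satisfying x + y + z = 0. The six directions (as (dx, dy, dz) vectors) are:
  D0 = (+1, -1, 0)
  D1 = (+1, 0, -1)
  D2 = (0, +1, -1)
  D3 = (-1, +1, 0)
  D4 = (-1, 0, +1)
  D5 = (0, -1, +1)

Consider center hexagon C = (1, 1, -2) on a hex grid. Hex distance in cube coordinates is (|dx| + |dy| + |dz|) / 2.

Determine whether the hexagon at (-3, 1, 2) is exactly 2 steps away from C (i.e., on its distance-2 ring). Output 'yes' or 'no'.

|px - cx| = |-3 - 1| = 4
|py - cy| = |1 - 1| = 0
|pz - cz| = |2 - (-2)| = 4
distance = (4+0+4)/2 = 8/2 = 4
radius = 2; distance != radius -> no

Answer: no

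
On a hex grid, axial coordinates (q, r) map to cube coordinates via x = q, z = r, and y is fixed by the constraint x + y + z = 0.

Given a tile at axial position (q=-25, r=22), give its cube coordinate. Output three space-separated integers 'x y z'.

x = q = -25
z = r = 22
y = -x - z = -(-25) - (22) = 3

Answer: -25 3 22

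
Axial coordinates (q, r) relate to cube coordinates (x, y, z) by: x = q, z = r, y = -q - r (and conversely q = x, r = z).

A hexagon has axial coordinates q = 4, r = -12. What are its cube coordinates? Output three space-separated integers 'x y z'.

x = q = 4
z = r = -12
y = -x - z = -(4) - (-12) = 8

Answer: 4 8 -12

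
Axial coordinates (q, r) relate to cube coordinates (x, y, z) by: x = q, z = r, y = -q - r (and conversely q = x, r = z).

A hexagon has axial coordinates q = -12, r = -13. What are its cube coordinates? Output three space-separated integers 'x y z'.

Answer: -12 25 -13

Derivation:
x = q = -12
z = r = -13
y = -x - z = -(-12) - (-13) = 25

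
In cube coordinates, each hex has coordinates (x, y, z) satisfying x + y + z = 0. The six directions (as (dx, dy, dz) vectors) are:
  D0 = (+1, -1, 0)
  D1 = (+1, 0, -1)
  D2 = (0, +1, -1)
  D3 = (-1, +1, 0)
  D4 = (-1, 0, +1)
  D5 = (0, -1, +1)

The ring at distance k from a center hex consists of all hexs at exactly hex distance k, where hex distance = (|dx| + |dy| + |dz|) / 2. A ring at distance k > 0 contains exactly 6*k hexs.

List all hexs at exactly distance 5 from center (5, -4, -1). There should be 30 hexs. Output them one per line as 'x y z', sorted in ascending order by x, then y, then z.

Walk ring at distance 5 from (5, -4, -1):
Start at center + D4*5 = (0, -4, 4)
  hex 0: (0, -4, 4)
  hex 1: (1, -5, 4)
  hex 2: (2, -6, 4)
  hex 3: (3, -7, 4)
  hex 4: (4, -8, 4)
  hex 5: (5, -9, 4)
  hex 6: (6, -9, 3)
  hex 7: (7, -9, 2)
  hex 8: (8, -9, 1)
  hex 9: (9, -9, 0)
  hex 10: (10, -9, -1)
  hex 11: (10, -8, -2)
  hex 12: (10, -7, -3)
  hex 13: (10, -6, -4)
  hex 14: (10, -5, -5)
  hex 15: (10, -4, -6)
  hex 16: (9, -3, -6)
  hex 17: (8, -2, -6)
  hex 18: (7, -1, -6)
  hex 19: (6, 0, -6)
  hex 20: (5, 1, -6)
  hex 21: (4, 1, -5)
  hex 22: (3, 1, -4)
  hex 23: (2, 1, -3)
  hex 24: (1, 1, -2)
  hex 25: (0, 1, -1)
  hex 26: (0, 0, 0)
  hex 27: (0, -1, 1)
  hex 28: (0, -2, 2)
  hex 29: (0, -3, 3)
Sorted: 30 hexes.

Answer: 0 -4 4
0 -3 3
0 -2 2
0 -1 1
0 0 0
0 1 -1
1 -5 4
1 1 -2
2 -6 4
2 1 -3
3 -7 4
3 1 -4
4 -8 4
4 1 -5
5 -9 4
5 1 -6
6 -9 3
6 0 -6
7 -9 2
7 -1 -6
8 -9 1
8 -2 -6
9 -9 0
9 -3 -6
10 -9 -1
10 -8 -2
10 -7 -3
10 -6 -4
10 -5 -5
10 -4 -6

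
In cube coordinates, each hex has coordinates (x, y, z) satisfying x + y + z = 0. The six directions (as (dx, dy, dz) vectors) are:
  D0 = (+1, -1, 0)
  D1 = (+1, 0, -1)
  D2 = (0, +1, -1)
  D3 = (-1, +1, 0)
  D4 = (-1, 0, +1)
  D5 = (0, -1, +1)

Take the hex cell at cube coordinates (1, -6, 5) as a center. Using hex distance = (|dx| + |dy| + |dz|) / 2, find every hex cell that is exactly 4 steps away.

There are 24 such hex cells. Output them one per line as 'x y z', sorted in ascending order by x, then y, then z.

Walk ring at distance 4 from (1, -6, 5):
Start at center + D4*4 = (-3, -6, 9)
  hex 0: (-3, -6, 9)
  hex 1: (-2, -7, 9)
  hex 2: (-1, -8, 9)
  hex 3: (0, -9, 9)
  hex 4: (1, -10, 9)
  hex 5: (2, -10, 8)
  hex 6: (3, -10, 7)
  hex 7: (4, -10, 6)
  hex 8: (5, -10, 5)
  hex 9: (5, -9, 4)
  hex 10: (5, -8, 3)
  hex 11: (5, -7, 2)
  hex 12: (5, -6, 1)
  hex 13: (4, -5, 1)
  hex 14: (3, -4, 1)
  hex 15: (2, -3, 1)
  hex 16: (1, -2, 1)
  hex 17: (0, -2, 2)
  hex 18: (-1, -2, 3)
  hex 19: (-2, -2, 4)
  hex 20: (-3, -2, 5)
  hex 21: (-3, -3, 6)
  hex 22: (-3, -4, 7)
  hex 23: (-3, -5, 8)
Sorted: 24 hexes.

Answer: -3 -6 9
-3 -5 8
-3 -4 7
-3 -3 6
-3 -2 5
-2 -7 9
-2 -2 4
-1 -8 9
-1 -2 3
0 -9 9
0 -2 2
1 -10 9
1 -2 1
2 -10 8
2 -3 1
3 -10 7
3 -4 1
4 -10 6
4 -5 1
5 -10 5
5 -9 4
5 -8 3
5 -7 2
5 -6 1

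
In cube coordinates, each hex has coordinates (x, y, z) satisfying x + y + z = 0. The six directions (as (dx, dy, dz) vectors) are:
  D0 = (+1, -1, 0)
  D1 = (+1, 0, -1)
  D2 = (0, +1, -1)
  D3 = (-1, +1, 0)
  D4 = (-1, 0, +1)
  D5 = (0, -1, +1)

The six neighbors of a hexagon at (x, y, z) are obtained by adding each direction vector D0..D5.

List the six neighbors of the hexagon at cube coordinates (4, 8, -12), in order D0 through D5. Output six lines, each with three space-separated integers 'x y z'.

Center: (4, 8, -12). Add each direction:
  D0: (4, 8, -12) + (1, -1, 0) = (5, 7, -12)
  D1: (4, 8, -12) + (1, 0, -1) = (5, 8, -13)
  D2: (4, 8, -12) + (0, 1, -1) = (4, 9, -13)
  D3: (4, 8, -12) + (-1, 1, 0) = (3, 9, -12)
  D4: (4, 8, -12) + (-1, 0, 1) = (3, 8, -11)
  D5: (4, 8, -12) + (0, -1, 1) = (4, 7, -11)

Answer: 5 7 -12
5 8 -13
4 9 -13
3 9 -12
3 8 -11
4 7 -11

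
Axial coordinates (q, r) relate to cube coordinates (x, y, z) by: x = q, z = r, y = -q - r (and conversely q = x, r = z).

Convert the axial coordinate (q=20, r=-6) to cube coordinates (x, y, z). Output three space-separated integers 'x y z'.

Answer: 20 -14 -6

Derivation:
x = q = 20
z = r = -6
y = -x - z = -(20) - (-6) = -14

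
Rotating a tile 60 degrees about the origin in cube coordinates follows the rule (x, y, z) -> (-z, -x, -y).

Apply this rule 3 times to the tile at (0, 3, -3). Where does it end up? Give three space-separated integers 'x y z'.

Start: (0, 3, -3)
Step 1: (0, 3, -3) -> (-(-3), -(0), -(3)) = (3, 0, -3)
Step 2: (3, 0, -3) -> (-(-3), -(3), -(0)) = (3, -3, 0)
Step 3: (3, -3, 0) -> (-(0), -(3), -(-3)) = (0, -3, 3)

Answer: 0 -3 3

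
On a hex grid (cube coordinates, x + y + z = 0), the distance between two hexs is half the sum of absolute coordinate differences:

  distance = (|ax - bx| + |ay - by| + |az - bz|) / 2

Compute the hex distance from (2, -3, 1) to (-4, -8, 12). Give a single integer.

Answer: 11

Derivation:
|ax - bx| = |2 - (-4)| = 6
|ay - by| = |-3 - (-8)| = 5
|az - bz| = |1 - 12| = 11
distance = (6 + 5 + 11) / 2 = 22 / 2 = 11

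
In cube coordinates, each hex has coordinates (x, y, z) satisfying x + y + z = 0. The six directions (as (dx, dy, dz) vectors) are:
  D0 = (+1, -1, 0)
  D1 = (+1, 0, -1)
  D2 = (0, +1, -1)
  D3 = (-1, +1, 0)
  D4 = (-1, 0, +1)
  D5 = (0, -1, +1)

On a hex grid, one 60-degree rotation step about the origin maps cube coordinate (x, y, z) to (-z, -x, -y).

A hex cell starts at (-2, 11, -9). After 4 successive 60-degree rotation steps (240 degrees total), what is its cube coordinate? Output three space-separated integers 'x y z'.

Answer: -9 -2 11

Derivation:
Start: (-2, 11, -9)
Step 1: (-2, 11, -9) -> (-(-9), -(-2), -(11)) = (9, 2, -11)
Step 2: (9, 2, -11) -> (-(-11), -(9), -(2)) = (11, -9, -2)
Step 3: (11, -9, -2) -> (-(-2), -(11), -(-9)) = (2, -11, 9)
Step 4: (2, -11, 9) -> (-(9), -(2), -(-11)) = (-9, -2, 11)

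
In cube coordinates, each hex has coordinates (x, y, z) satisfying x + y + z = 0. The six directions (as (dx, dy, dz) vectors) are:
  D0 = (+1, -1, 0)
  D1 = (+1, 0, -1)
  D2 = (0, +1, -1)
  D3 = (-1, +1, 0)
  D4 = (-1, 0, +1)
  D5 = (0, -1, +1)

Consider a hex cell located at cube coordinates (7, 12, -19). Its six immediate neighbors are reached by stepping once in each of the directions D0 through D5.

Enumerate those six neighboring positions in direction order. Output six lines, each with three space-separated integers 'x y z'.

Answer: 8 11 -19
8 12 -20
7 13 -20
6 13 -19
6 12 -18
7 11 -18

Derivation:
Center: (7, 12, -19). Add each direction:
  D0: (7, 12, -19) + (1, -1, 0) = (8, 11, -19)
  D1: (7, 12, -19) + (1, 0, -1) = (8, 12, -20)
  D2: (7, 12, -19) + (0, 1, -1) = (7, 13, -20)
  D3: (7, 12, -19) + (-1, 1, 0) = (6, 13, -19)
  D4: (7, 12, -19) + (-1, 0, 1) = (6, 12, -18)
  D5: (7, 12, -19) + (0, -1, 1) = (7, 11, -18)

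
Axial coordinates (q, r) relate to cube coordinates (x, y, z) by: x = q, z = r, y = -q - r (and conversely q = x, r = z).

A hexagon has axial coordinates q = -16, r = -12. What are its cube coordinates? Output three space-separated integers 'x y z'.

Answer: -16 28 -12

Derivation:
x = q = -16
z = r = -12
y = -x - z = -(-16) - (-12) = 28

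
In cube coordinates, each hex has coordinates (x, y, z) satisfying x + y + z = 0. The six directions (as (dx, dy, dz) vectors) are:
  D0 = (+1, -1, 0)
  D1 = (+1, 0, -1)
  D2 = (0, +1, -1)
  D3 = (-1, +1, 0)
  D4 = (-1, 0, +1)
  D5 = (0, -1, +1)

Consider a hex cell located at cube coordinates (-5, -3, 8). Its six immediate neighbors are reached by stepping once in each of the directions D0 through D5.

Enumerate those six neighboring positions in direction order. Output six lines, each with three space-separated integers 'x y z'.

Answer: -4 -4 8
-4 -3 7
-5 -2 7
-6 -2 8
-6 -3 9
-5 -4 9

Derivation:
Center: (-5, -3, 8). Add each direction:
  D0: (-5, -3, 8) + (1, -1, 0) = (-4, -4, 8)
  D1: (-5, -3, 8) + (1, 0, -1) = (-4, -3, 7)
  D2: (-5, -3, 8) + (0, 1, -1) = (-5, -2, 7)
  D3: (-5, -3, 8) + (-1, 1, 0) = (-6, -2, 8)
  D4: (-5, -3, 8) + (-1, 0, 1) = (-6, -3, 9)
  D5: (-5, -3, 8) + (0, -1, 1) = (-5, -4, 9)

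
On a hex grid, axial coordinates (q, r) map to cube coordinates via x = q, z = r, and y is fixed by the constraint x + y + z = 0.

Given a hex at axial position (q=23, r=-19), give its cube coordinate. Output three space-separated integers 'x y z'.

Answer: 23 -4 -19

Derivation:
x = q = 23
z = r = -19
y = -x - z = -(23) - (-19) = -4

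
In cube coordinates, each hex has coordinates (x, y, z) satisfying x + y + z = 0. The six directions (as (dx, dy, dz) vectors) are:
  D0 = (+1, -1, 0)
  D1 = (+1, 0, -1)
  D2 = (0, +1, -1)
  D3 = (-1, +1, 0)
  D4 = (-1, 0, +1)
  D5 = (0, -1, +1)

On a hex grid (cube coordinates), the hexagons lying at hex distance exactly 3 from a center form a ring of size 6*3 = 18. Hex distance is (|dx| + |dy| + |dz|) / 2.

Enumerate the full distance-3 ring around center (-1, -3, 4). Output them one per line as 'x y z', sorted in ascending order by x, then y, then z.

Walk ring at distance 3 from (-1, -3, 4):
Start at center + D4*3 = (-4, -3, 7)
  hex 0: (-4, -3, 7)
  hex 1: (-3, -4, 7)
  hex 2: (-2, -5, 7)
  hex 3: (-1, -6, 7)
  hex 4: (0, -6, 6)
  hex 5: (1, -6, 5)
  hex 6: (2, -6, 4)
  hex 7: (2, -5, 3)
  hex 8: (2, -4, 2)
  hex 9: (2, -3, 1)
  hex 10: (1, -2, 1)
  hex 11: (0, -1, 1)
  hex 12: (-1, 0, 1)
  hex 13: (-2, 0, 2)
  hex 14: (-3, 0, 3)
  hex 15: (-4, 0, 4)
  hex 16: (-4, -1, 5)
  hex 17: (-4, -2, 6)
Sorted: 18 hexes.

Answer: -4 -3 7
-4 -2 6
-4 -1 5
-4 0 4
-3 -4 7
-3 0 3
-2 -5 7
-2 0 2
-1 -6 7
-1 0 1
0 -6 6
0 -1 1
1 -6 5
1 -2 1
2 -6 4
2 -5 3
2 -4 2
2 -3 1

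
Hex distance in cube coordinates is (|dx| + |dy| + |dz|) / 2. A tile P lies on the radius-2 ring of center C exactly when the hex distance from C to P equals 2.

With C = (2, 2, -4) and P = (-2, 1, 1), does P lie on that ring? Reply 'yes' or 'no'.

|px - cx| = |-2 - 2| = 4
|py - cy| = |1 - 2| = 1
|pz - cz| = |1 - (-4)| = 5
distance = (4+1+5)/2 = 10/2 = 5
radius = 2; distance != radius -> no

Answer: no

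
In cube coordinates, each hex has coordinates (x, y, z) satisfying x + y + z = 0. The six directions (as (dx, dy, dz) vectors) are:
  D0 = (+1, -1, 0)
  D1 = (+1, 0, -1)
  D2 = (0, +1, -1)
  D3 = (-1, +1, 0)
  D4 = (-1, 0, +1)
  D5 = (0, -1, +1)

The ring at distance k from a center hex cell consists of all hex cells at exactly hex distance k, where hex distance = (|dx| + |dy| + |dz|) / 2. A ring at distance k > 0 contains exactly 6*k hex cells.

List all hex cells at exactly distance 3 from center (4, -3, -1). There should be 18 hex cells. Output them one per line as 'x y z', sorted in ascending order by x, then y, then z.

Walk ring at distance 3 from (4, -3, -1):
Start at center + D4*3 = (1, -3, 2)
  hex 0: (1, -3, 2)
  hex 1: (2, -4, 2)
  hex 2: (3, -5, 2)
  hex 3: (4, -6, 2)
  hex 4: (5, -6, 1)
  hex 5: (6, -6, 0)
  hex 6: (7, -6, -1)
  hex 7: (7, -5, -2)
  hex 8: (7, -4, -3)
  hex 9: (7, -3, -4)
  hex 10: (6, -2, -4)
  hex 11: (5, -1, -4)
  hex 12: (4, 0, -4)
  hex 13: (3, 0, -3)
  hex 14: (2, 0, -2)
  hex 15: (1, 0, -1)
  hex 16: (1, -1, 0)
  hex 17: (1, -2, 1)
Sorted: 18 hexes.

Answer: 1 -3 2
1 -2 1
1 -1 0
1 0 -1
2 -4 2
2 0 -2
3 -5 2
3 0 -3
4 -6 2
4 0 -4
5 -6 1
5 -1 -4
6 -6 0
6 -2 -4
7 -6 -1
7 -5 -2
7 -4 -3
7 -3 -4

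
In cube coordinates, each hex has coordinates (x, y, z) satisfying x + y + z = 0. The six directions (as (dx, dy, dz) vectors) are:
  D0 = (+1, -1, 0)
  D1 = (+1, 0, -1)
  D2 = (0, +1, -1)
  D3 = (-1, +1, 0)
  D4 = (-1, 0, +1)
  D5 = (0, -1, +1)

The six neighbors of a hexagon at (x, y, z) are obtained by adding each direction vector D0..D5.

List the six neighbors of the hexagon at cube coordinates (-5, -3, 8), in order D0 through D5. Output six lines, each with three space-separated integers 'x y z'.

Center: (-5, -3, 8). Add each direction:
  D0: (-5, -3, 8) + (1, -1, 0) = (-4, -4, 8)
  D1: (-5, -3, 8) + (1, 0, -1) = (-4, -3, 7)
  D2: (-5, -3, 8) + (0, 1, -1) = (-5, -2, 7)
  D3: (-5, -3, 8) + (-1, 1, 0) = (-6, -2, 8)
  D4: (-5, -3, 8) + (-1, 0, 1) = (-6, -3, 9)
  D5: (-5, -3, 8) + (0, -1, 1) = (-5, -4, 9)

Answer: -4 -4 8
-4 -3 7
-5 -2 7
-6 -2 8
-6 -3 9
-5 -4 9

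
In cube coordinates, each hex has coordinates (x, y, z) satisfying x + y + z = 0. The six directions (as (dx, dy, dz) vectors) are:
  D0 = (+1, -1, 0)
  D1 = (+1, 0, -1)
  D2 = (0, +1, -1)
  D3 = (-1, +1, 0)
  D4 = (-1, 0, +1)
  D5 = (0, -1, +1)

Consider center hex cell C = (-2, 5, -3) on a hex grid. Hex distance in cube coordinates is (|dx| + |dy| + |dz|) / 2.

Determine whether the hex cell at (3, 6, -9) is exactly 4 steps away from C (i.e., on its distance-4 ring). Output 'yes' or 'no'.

|px - cx| = |3 - (-2)| = 5
|py - cy| = |6 - 5| = 1
|pz - cz| = |-9 - (-3)| = 6
distance = (5+1+6)/2 = 12/2 = 6
radius = 4; distance != radius -> no

Answer: no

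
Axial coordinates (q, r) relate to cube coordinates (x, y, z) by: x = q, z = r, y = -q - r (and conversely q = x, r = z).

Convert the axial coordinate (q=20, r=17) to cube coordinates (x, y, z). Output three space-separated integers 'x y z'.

x = q = 20
z = r = 17
y = -x - z = -(20) - (17) = -37

Answer: 20 -37 17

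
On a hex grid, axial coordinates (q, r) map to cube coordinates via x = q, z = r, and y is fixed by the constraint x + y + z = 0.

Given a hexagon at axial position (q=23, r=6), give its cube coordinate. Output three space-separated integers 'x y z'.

Answer: 23 -29 6

Derivation:
x = q = 23
z = r = 6
y = -x - z = -(23) - (6) = -29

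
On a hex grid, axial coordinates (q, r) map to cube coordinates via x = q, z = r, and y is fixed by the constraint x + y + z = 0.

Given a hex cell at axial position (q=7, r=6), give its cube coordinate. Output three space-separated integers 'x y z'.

Answer: 7 -13 6

Derivation:
x = q = 7
z = r = 6
y = -x - z = -(7) - (6) = -13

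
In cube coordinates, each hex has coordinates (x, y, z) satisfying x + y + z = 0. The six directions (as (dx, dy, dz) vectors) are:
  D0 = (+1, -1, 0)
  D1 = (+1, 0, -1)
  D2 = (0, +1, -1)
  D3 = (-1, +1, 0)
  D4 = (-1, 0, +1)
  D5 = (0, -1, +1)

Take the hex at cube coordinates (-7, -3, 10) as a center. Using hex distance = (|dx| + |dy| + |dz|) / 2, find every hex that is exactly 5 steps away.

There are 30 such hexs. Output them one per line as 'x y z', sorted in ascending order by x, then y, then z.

Walk ring at distance 5 from (-7, -3, 10):
Start at center + D4*5 = (-12, -3, 15)
  hex 0: (-12, -3, 15)
  hex 1: (-11, -4, 15)
  hex 2: (-10, -5, 15)
  hex 3: (-9, -6, 15)
  hex 4: (-8, -7, 15)
  hex 5: (-7, -8, 15)
  hex 6: (-6, -8, 14)
  hex 7: (-5, -8, 13)
  hex 8: (-4, -8, 12)
  hex 9: (-3, -8, 11)
  hex 10: (-2, -8, 10)
  hex 11: (-2, -7, 9)
  hex 12: (-2, -6, 8)
  hex 13: (-2, -5, 7)
  hex 14: (-2, -4, 6)
  hex 15: (-2, -3, 5)
  hex 16: (-3, -2, 5)
  hex 17: (-4, -1, 5)
  hex 18: (-5, 0, 5)
  hex 19: (-6, 1, 5)
  hex 20: (-7, 2, 5)
  hex 21: (-8, 2, 6)
  hex 22: (-9, 2, 7)
  hex 23: (-10, 2, 8)
  hex 24: (-11, 2, 9)
  hex 25: (-12, 2, 10)
  hex 26: (-12, 1, 11)
  hex 27: (-12, 0, 12)
  hex 28: (-12, -1, 13)
  hex 29: (-12, -2, 14)
Sorted: 30 hexes.

Answer: -12 -3 15
-12 -2 14
-12 -1 13
-12 0 12
-12 1 11
-12 2 10
-11 -4 15
-11 2 9
-10 -5 15
-10 2 8
-9 -6 15
-9 2 7
-8 -7 15
-8 2 6
-7 -8 15
-7 2 5
-6 -8 14
-6 1 5
-5 -8 13
-5 0 5
-4 -8 12
-4 -1 5
-3 -8 11
-3 -2 5
-2 -8 10
-2 -7 9
-2 -6 8
-2 -5 7
-2 -4 6
-2 -3 5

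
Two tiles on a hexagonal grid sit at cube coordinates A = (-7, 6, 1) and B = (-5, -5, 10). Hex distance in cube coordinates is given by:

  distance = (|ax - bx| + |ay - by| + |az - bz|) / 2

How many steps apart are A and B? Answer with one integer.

|ax - bx| = |-7 - (-5)| = 2
|ay - by| = |6 - (-5)| = 11
|az - bz| = |1 - 10| = 9
distance = (2 + 11 + 9) / 2 = 22 / 2 = 11

Answer: 11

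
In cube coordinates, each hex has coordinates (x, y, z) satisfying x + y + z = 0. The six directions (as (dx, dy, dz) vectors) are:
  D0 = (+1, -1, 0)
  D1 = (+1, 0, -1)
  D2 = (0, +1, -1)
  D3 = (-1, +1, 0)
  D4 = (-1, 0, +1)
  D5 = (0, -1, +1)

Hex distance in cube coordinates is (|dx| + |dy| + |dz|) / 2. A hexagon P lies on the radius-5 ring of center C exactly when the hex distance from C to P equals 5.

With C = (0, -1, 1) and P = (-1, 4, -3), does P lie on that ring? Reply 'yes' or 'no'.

Answer: yes

Derivation:
|px - cx| = |-1 - 0| = 1
|py - cy| = |4 - (-1)| = 5
|pz - cz| = |-3 - 1| = 4
distance = (1+5+4)/2 = 10/2 = 5
radius = 5; distance == radius -> yes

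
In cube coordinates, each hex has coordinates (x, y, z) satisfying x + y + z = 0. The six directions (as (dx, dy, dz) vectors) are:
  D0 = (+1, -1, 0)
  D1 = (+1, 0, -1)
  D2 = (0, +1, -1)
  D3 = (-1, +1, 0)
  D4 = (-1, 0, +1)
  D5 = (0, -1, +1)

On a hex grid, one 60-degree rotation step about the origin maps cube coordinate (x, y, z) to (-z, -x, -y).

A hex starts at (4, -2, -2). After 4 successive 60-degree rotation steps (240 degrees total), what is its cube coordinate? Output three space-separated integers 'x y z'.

Answer: -2 4 -2

Derivation:
Start: (4, -2, -2)
Step 1: (4, -2, -2) -> (-(-2), -(4), -(-2)) = (2, -4, 2)
Step 2: (2, -4, 2) -> (-(2), -(2), -(-4)) = (-2, -2, 4)
Step 3: (-2, -2, 4) -> (-(4), -(-2), -(-2)) = (-4, 2, 2)
Step 4: (-4, 2, 2) -> (-(2), -(-4), -(2)) = (-2, 4, -2)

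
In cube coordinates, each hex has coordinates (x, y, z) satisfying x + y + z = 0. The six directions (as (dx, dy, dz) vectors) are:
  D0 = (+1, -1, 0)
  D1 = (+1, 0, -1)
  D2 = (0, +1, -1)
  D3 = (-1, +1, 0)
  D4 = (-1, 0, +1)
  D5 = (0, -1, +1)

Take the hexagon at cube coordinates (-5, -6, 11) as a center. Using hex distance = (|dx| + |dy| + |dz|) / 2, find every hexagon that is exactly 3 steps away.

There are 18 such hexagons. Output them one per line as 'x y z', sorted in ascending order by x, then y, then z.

Answer: -8 -6 14
-8 -5 13
-8 -4 12
-8 -3 11
-7 -7 14
-7 -3 10
-6 -8 14
-6 -3 9
-5 -9 14
-5 -3 8
-4 -9 13
-4 -4 8
-3 -9 12
-3 -5 8
-2 -9 11
-2 -8 10
-2 -7 9
-2 -6 8

Derivation:
Walk ring at distance 3 from (-5, -6, 11):
Start at center + D4*3 = (-8, -6, 14)
  hex 0: (-8, -6, 14)
  hex 1: (-7, -7, 14)
  hex 2: (-6, -8, 14)
  hex 3: (-5, -9, 14)
  hex 4: (-4, -9, 13)
  hex 5: (-3, -9, 12)
  hex 6: (-2, -9, 11)
  hex 7: (-2, -8, 10)
  hex 8: (-2, -7, 9)
  hex 9: (-2, -6, 8)
  hex 10: (-3, -5, 8)
  hex 11: (-4, -4, 8)
  hex 12: (-5, -3, 8)
  hex 13: (-6, -3, 9)
  hex 14: (-7, -3, 10)
  hex 15: (-8, -3, 11)
  hex 16: (-8, -4, 12)
  hex 17: (-8, -5, 13)
Sorted: 18 hexes.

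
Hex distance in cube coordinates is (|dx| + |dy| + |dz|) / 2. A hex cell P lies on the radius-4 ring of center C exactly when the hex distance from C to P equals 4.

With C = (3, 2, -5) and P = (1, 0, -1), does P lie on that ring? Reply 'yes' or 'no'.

|px - cx| = |1 - 3| = 2
|py - cy| = |0 - 2| = 2
|pz - cz| = |-1 - (-5)| = 4
distance = (2+2+4)/2 = 8/2 = 4
radius = 4; distance == radius -> yes

Answer: yes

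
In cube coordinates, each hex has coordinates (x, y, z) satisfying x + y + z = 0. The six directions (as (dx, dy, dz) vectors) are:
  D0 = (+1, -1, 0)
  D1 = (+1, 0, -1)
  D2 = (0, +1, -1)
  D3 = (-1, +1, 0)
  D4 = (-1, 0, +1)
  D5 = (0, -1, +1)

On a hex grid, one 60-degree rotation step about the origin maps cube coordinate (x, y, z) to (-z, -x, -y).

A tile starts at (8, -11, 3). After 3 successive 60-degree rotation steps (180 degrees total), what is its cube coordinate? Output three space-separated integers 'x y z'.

Answer: -8 11 -3

Derivation:
Start: (8, -11, 3)
Step 1: (8, -11, 3) -> (-(3), -(8), -(-11)) = (-3, -8, 11)
Step 2: (-3, -8, 11) -> (-(11), -(-3), -(-8)) = (-11, 3, 8)
Step 3: (-11, 3, 8) -> (-(8), -(-11), -(3)) = (-8, 11, -3)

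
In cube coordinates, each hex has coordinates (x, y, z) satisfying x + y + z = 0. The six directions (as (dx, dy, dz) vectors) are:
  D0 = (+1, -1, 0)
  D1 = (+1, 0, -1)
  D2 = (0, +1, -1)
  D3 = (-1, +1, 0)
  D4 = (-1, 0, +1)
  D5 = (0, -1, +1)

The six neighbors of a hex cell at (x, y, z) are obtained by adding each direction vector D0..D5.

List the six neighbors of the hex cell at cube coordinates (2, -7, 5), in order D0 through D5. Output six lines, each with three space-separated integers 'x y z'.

Center: (2, -7, 5). Add each direction:
  D0: (2, -7, 5) + (1, -1, 0) = (3, -8, 5)
  D1: (2, -7, 5) + (1, 0, -1) = (3, -7, 4)
  D2: (2, -7, 5) + (0, 1, -1) = (2, -6, 4)
  D3: (2, -7, 5) + (-1, 1, 0) = (1, -6, 5)
  D4: (2, -7, 5) + (-1, 0, 1) = (1, -7, 6)
  D5: (2, -7, 5) + (0, -1, 1) = (2, -8, 6)

Answer: 3 -8 5
3 -7 4
2 -6 4
1 -6 5
1 -7 6
2 -8 6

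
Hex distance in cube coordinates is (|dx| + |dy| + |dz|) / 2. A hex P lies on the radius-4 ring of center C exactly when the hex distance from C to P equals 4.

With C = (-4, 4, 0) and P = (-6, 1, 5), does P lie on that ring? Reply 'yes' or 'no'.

|px - cx| = |-6 - (-4)| = 2
|py - cy| = |1 - 4| = 3
|pz - cz| = |5 - 0| = 5
distance = (2+3+5)/2 = 10/2 = 5
radius = 4; distance != radius -> no

Answer: no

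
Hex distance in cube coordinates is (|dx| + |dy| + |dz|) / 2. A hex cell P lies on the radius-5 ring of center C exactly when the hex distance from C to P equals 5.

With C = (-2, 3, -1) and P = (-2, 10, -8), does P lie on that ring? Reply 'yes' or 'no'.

Answer: no

Derivation:
|px - cx| = |-2 - (-2)| = 0
|py - cy| = |10 - 3| = 7
|pz - cz| = |-8 - (-1)| = 7
distance = (0+7+7)/2 = 14/2 = 7
radius = 5; distance != radius -> no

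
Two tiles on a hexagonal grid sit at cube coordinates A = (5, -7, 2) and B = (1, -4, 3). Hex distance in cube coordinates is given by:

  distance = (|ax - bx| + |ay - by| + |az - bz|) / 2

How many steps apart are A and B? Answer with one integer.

|ax - bx| = |5 - 1| = 4
|ay - by| = |-7 - (-4)| = 3
|az - bz| = |2 - 3| = 1
distance = (4 + 3 + 1) / 2 = 8 / 2 = 4

Answer: 4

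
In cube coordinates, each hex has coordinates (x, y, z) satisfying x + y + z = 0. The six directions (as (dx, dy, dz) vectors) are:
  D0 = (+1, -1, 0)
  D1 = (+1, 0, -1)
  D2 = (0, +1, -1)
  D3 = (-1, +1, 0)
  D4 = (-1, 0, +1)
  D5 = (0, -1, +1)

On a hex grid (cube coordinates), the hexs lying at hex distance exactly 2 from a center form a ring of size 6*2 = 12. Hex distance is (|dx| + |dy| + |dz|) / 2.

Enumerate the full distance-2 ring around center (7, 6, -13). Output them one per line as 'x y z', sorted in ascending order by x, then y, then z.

Walk ring at distance 2 from (7, 6, -13):
Start at center + D4*2 = (5, 6, -11)
  hex 0: (5, 6, -11)
  hex 1: (6, 5, -11)
  hex 2: (7, 4, -11)
  hex 3: (8, 4, -12)
  hex 4: (9, 4, -13)
  hex 5: (9, 5, -14)
  hex 6: (9, 6, -15)
  hex 7: (8, 7, -15)
  hex 8: (7, 8, -15)
  hex 9: (6, 8, -14)
  hex 10: (5, 8, -13)
  hex 11: (5, 7, -12)
Sorted: 12 hexes.

Answer: 5 6 -11
5 7 -12
5 8 -13
6 5 -11
6 8 -14
7 4 -11
7 8 -15
8 4 -12
8 7 -15
9 4 -13
9 5 -14
9 6 -15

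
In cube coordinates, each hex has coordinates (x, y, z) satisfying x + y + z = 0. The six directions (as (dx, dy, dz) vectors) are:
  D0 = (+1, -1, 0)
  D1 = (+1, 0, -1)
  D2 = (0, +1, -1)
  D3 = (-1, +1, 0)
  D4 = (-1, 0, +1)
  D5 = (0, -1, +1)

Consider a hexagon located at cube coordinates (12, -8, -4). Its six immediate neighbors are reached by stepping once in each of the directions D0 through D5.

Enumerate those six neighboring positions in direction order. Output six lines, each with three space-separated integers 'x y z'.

Answer: 13 -9 -4
13 -8 -5
12 -7 -5
11 -7 -4
11 -8 -3
12 -9 -3

Derivation:
Center: (12, -8, -4). Add each direction:
  D0: (12, -8, -4) + (1, -1, 0) = (13, -9, -4)
  D1: (12, -8, -4) + (1, 0, -1) = (13, -8, -5)
  D2: (12, -8, -4) + (0, 1, -1) = (12, -7, -5)
  D3: (12, -8, -4) + (-1, 1, 0) = (11, -7, -4)
  D4: (12, -8, -4) + (-1, 0, 1) = (11, -8, -3)
  D5: (12, -8, -4) + (0, -1, 1) = (12, -9, -3)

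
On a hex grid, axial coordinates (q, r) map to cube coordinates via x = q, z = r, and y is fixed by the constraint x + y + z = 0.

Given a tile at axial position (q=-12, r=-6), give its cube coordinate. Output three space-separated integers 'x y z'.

x = q = -12
z = r = -6
y = -x - z = -(-12) - (-6) = 18

Answer: -12 18 -6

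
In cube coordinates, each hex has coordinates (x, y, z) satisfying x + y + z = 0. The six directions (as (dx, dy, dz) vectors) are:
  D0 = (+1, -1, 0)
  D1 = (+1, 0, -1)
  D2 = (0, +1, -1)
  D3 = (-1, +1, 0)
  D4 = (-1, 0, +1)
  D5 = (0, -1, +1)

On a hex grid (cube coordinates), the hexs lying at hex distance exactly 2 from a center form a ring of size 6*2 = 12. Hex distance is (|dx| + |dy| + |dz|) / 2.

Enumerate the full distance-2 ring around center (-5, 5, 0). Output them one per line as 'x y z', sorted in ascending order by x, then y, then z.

Answer: -7 5 2
-7 6 1
-7 7 0
-6 4 2
-6 7 -1
-5 3 2
-5 7 -2
-4 3 1
-4 6 -2
-3 3 0
-3 4 -1
-3 5 -2

Derivation:
Walk ring at distance 2 from (-5, 5, 0):
Start at center + D4*2 = (-7, 5, 2)
  hex 0: (-7, 5, 2)
  hex 1: (-6, 4, 2)
  hex 2: (-5, 3, 2)
  hex 3: (-4, 3, 1)
  hex 4: (-3, 3, 0)
  hex 5: (-3, 4, -1)
  hex 6: (-3, 5, -2)
  hex 7: (-4, 6, -2)
  hex 8: (-5, 7, -2)
  hex 9: (-6, 7, -1)
  hex 10: (-7, 7, 0)
  hex 11: (-7, 6, 1)
Sorted: 12 hexes.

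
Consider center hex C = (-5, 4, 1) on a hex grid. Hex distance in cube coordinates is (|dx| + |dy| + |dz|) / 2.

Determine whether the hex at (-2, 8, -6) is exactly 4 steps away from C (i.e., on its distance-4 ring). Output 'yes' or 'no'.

Answer: no

Derivation:
|px - cx| = |-2 - (-5)| = 3
|py - cy| = |8 - 4| = 4
|pz - cz| = |-6 - 1| = 7
distance = (3+4+7)/2 = 14/2 = 7
radius = 4; distance != radius -> no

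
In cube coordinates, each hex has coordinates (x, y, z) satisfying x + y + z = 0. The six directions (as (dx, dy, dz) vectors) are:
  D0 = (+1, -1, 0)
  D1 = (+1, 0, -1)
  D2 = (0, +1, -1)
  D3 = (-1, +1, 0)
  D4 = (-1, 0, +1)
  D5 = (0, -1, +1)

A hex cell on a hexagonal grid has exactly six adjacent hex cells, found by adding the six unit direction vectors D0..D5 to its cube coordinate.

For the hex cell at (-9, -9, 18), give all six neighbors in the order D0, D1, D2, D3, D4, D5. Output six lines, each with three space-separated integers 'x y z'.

Center: (-9, -9, 18). Add each direction:
  D0: (-9, -9, 18) + (1, -1, 0) = (-8, -10, 18)
  D1: (-9, -9, 18) + (1, 0, -1) = (-8, -9, 17)
  D2: (-9, -9, 18) + (0, 1, -1) = (-9, -8, 17)
  D3: (-9, -9, 18) + (-1, 1, 0) = (-10, -8, 18)
  D4: (-9, -9, 18) + (-1, 0, 1) = (-10, -9, 19)
  D5: (-9, -9, 18) + (0, -1, 1) = (-9, -10, 19)

Answer: -8 -10 18
-8 -9 17
-9 -8 17
-10 -8 18
-10 -9 19
-9 -10 19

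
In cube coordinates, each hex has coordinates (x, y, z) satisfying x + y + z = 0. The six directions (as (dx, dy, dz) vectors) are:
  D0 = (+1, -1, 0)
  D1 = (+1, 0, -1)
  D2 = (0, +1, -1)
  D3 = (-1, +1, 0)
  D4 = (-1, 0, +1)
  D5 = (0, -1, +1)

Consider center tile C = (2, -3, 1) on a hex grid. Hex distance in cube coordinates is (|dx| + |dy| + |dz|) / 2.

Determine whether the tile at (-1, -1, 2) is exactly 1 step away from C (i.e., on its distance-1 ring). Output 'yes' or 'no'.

Answer: no

Derivation:
|px - cx| = |-1 - 2| = 3
|py - cy| = |-1 - (-3)| = 2
|pz - cz| = |2 - 1| = 1
distance = (3+2+1)/2 = 6/2 = 3
radius = 1; distance != radius -> no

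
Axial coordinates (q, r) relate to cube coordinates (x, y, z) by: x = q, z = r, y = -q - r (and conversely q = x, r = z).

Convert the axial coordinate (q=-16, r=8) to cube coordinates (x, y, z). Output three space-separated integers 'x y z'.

Answer: -16 8 8

Derivation:
x = q = -16
z = r = 8
y = -x - z = -(-16) - (8) = 8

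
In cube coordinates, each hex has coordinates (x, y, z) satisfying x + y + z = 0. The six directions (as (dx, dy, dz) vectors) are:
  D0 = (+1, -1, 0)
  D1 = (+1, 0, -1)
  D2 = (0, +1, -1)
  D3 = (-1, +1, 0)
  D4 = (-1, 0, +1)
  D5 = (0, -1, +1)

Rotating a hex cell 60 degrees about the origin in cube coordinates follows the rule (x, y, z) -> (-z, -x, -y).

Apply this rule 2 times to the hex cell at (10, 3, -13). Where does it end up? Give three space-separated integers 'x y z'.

Answer: 3 -13 10

Derivation:
Start: (10, 3, -13)
Step 1: (10, 3, -13) -> (-(-13), -(10), -(3)) = (13, -10, -3)
Step 2: (13, -10, -3) -> (-(-3), -(13), -(-10)) = (3, -13, 10)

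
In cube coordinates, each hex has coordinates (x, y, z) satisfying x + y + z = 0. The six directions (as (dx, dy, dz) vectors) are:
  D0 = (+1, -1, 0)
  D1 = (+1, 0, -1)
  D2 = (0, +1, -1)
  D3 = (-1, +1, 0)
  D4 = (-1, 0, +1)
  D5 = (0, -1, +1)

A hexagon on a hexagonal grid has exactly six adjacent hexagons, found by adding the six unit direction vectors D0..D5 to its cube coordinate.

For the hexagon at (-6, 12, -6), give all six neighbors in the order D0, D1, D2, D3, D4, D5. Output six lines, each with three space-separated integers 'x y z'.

Answer: -5 11 -6
-5 12 -7
-6 13 -7
-7 13 -6
-7 12 -5
-6 11 -5

Derivation:
Center: (-6, 12, -6). Add each direction:
  D0: (-6, 12, -6) + (1, -1, 0) = (-5, 11, -6)
  D1: (-6, 12, -6) + (1, 0, -1) = (-5, 12, -7)
  D2: (-6, 12, -6) + (0, 1, -1) = (-6, 13, -7)
  D3: (-6, 12, -6) + (-1, 1, 0) = (-7, 13, -6)
  D4: (-6, 12, -6) + (-1, 0, 1) = (-7, 12, -5)
  D5: (-6, 12, -6) + (0, -1, 1) = (-6, 11, -5)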